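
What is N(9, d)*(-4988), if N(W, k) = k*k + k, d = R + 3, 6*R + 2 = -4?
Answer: -29928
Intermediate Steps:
R = -1 (R = -⅓ + (⅙)*(-4) = -⅓ - ⅔ = -1)
d = 2 (d = -1 + 3 = 2)
N(W, k) = k + k² (N(W, k) = k² + k = k + k²)
N(9, d)*(-4988) = (2*(1 + 2))*(-4988) = (2*3)*(-4988) = 6*(-4988) = -29928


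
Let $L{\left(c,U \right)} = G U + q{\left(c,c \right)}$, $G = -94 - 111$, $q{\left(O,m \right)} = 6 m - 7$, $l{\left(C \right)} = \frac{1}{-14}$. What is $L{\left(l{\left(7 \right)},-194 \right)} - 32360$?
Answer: $\frac{51818}{7} \approx 7402.6$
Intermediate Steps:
$l{\left(C \right)} = - \frac{1}{14}$
$q{\left(O,m \right)} = -7 + 6 m$
$G = -205$
$L{\left(c,U \right)} = -7 - 205 U + 6 c$ ($L{\left(c,U \right)} = - 205 U + \left(-7 + 6 c\right) = -7 - 205 U + 6 c$)
$L{\left(l{\left(7 \right)},-194 \right)} - 32360 = \left(-7 - -39770 + 6 \left(- \frac{1}{14}\right)\right) - 32360 = \left(-7 + 39770 - \frac{3}{7}\right) - 32360 = \frac{278338}{7} - 32360 = \frac{51818}{7}$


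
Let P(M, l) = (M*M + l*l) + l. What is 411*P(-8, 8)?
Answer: 55896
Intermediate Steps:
P(M, l) = l + M**2 + l**2 (P(M, l) = (M**2 + l**2) + l = l + M**2 + l**2)
411*P(-8, 8) = 411*(8 + (-8)**2 + 8**2) = 411*(8 + 64 + 64) = 411*136 = 55896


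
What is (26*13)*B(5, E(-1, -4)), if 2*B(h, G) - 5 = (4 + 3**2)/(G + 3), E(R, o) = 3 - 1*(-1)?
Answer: 8112/7 ≈ 1158.9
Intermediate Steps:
E(R, o) = 4 (E(R, o) = 3 + 1 = 4)
B(h, G) = 5/2 + 13/(2*(3 + G)) (B(h, G) = 5/2 + ((4 + 3**2)/(G + 3))/2 = 5/2 + ((4 + 9)/(3 + G))/2 = 5/2 + (13/(3 + G))/2 = 5/2 + 13/(2*(3 + G)))
(26*13)*B(5, E(-1, -4)) = (26*13)*((28 + 5*4)/(2*(3 + 4))) = 338*((1/2)*(28 + 20)/7) = 338*((1/2)*(1/7)*48) = 338*(24/7) = 8112/7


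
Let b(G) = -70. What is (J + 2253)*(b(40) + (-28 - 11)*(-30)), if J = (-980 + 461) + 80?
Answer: 1995400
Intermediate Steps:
J = -439 (J = -519 + 80 = -439)
(J + 2253)*(b(40) + (-28 - 11)*(-30)) = (-439 + 2253)*(-70 + (-28 - 11)*(-30)) = 1814*(-70 - 39*(-30)) = 1814*(-70 + 1170) = 1814*1100 = 1995400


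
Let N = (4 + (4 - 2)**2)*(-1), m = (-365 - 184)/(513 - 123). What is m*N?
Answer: 732/65 ≈ 11.262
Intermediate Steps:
m = -183/130 (m = -549/390 = -549*1/390 = -183/130 ≈ -1.4077)
N = -8 (N = (4 + 2**2)*(-1) = (4 + 4)*(-1) = 8*(-1) = -8)
m*N = -183/130*(-8) = 732/65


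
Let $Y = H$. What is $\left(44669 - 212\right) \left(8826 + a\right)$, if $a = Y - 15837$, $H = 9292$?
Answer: $101406417$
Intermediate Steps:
$Y = 9292$
$a = -6545$ ($a = 9292 - 15837 = -6545$)
$\left(44669 - 212\right) \left(8826 + a\right) = \left(44669 - 212\right) \left(8826 - 6545\right) = \left(44669 - 212\right) 2281 = 44457 \cdot 2281 = 101406417$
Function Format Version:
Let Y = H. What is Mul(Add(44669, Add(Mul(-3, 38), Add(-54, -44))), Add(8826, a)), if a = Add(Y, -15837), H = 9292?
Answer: 101406417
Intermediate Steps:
Y = 9292
a = -6545 (a = Add(9292, -15837) = -6545)
Mul(Add(44669, Add(Mul(-3, 38), Add(-54, -44))), Add(8826, a)) = Mul(Add(44669, Add(Mul(-3, 38), Add(-54, -44))), Add(8826, -6545)) = Mul(Add(44669, Add(-114, -98)), 2281) = Mul(Add(44669, -212), 2281) = Mul(44457, 2281) = 101406417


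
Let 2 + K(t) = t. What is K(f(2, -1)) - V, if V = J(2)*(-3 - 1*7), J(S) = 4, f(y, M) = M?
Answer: 37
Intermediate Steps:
K(t) = -2 + t
V = -40 (V = 4*(-3 - 1*7) = 4*(-3 - 7) = 4*(-10) = -40)
K(f(2, -1)) - V = (-2 - 1) - 1*(-40) = -3 + 40 = 37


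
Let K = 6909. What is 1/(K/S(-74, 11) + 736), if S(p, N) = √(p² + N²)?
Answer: 4119392/2984138231 - 6909*√5597/2984138231 ≈ 0.0012072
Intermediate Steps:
S(p, N) = √(N² + p²)
1/(K/S(-74, 11) + 736) = 1/(6909/(√(11² + (-74)²)) + 736) = 1/(6909/(√(121 + 5476)) + 736) = 1/(6909/(√5597) + 736) = 1/(6909*(√5597/5597) + 736) = 1/(6909*√5597/5597 + 736) = 1/(736 + 6909*√5597/5597)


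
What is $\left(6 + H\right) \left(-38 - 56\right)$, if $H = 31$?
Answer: $-3478$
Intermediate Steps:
$\left(6 + H\right) \left(-38 - 56\right) = \left(6 + 31\right) \left(-38 - 56\right) = 37 \left(-38 - 56\right) = 37 \left(-94\right) = -3478$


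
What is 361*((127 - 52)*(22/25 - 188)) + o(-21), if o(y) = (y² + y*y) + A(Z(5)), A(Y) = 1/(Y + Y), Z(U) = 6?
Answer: -60784703/12 ≈ -5.0654e+6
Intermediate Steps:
A(Y) = 1/(2*Y)
o(y) = 1/12 + 2*y² (o(y) = (y² + y*y) + (½)/6 = (y² + y²) + (½)*(⅙) = 2*y² + 1/12 = 1/12 + 2*y²)
361*((127 - 52)*(22/25 - 188)) + o(-21) = 361*((127 - 52)*(22/25 - 188)) + (1/12 + 2*(-21)²) = 361*(75*(22*(1/25) - 188)) + (1/12 + 2*441) = 361*(75*(22/25 - 188)) + (1/12 + 882) = 361*(75*(-4678/25)) + 10585/12 = 361*(-14034) + 10585/12 = -5066274 + 10585/12 = -60784703/12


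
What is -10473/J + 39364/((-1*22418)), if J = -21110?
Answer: -298095163/236621990 ≈ -1.2598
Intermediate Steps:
-10473/J + 39364/((-1*22418)) = -10473/(-21110) + 39364/((-1*22418)) = -10473*(-1/21110) + 39364/(-22418) = 10473/21110 + 39364*(-1/22418) = 10473/21110 - 19682/11209 = -298095163/236621990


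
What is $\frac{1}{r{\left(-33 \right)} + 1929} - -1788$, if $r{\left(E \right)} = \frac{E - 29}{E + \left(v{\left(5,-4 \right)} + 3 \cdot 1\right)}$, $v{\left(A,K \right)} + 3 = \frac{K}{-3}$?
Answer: $\frac{327992603}{183441} \approx 1788.0$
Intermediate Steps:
$v{\left(A,K \right)} = -3 - \frac{K}{3}$ ($v{\left(A,K \right)} = -3 + \frac{K}{-3} = -3 + K \left(- \frac{1}{3}\right) = -3 - \frac{K}{3}$)
$r{\left(E \right)} = \frac{-29 + E}{\frac{4}{3} + E}$ ($r{\left(E \right)} = \frac{E - 29}{E + \left(\left(-3 - - \frac{4}{3}\right) + 3 \cdot 1\right)} = \frac{-29 + E}{E + \left(\left(-3 + \frac{4}{3}\right) + 3\right)} = \frac{-29 + E}{E + \left(- \frac{5}{3} + 3\right)} = \frac{-29 + E}{E + \frac{4}{3}} = \frac{-29 + E}{\frac{4}{3} + E}$)
$\frac{1}{r{\left(-33 \right)} + 1929} - -1788 = \frac{1}{\frac{3 \left(-29 - 33\right)}{4 + 3 \left(-33\right)} + 1929} - -1788 = \frac{1}{3 \frac{1}{4 - 99} \left(-62\right) + 1929} + 1788 = \frac{1}{3 \frac{1}{-95} \left(-62\right) + 1929} + 1788 = \frac{1}{3 \left(- \frac{1}{95}\right) \left(-62\right) + 1929} + 1788 = \frac{1}{\frac{186}{95} + 1929} + 1788 = \frac{1}{\frac{183441}{95}} + 1788 = \frac{95}{183441} + 1788 = \frac{327992603}{183441}$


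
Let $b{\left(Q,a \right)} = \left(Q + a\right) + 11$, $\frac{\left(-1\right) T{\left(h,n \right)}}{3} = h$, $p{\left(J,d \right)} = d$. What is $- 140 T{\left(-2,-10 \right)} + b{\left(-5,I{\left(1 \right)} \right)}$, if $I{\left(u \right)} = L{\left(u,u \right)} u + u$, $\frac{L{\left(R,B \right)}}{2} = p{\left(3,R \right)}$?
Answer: $-831$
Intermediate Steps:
$T{\left(h,n \right)} = - 3 h$
$L{\left(R,B \right)} = 2 R$
$I{\left(u \right)} = u + 2 u^{2}$ ($I{\left(u \right)} = 2 u u + u = 2 u^{2} + u = u + 2 u^{2}$)
$b{\left(Q,a \right)} = 11 + Q + a$
$- 140 T{\left(-2,-10 \right)} + b{\left(-5,I{\left(1 \right)} \right)} = - 140 \left(\left(-3\right) \left(-2\right)\right) + \left(11 - 5 + 1 \left(1 + 2 \cdot 1\right)\right) = \left(-140\right) 6 + \left(11 - 5 + 1 \left(1 + 2\right)\right) = -840 + \left(11 - 5 + 1 \cdot 3\right) = -840 + \left(11 - 5 + 3\right) = -840 + 9 = -831$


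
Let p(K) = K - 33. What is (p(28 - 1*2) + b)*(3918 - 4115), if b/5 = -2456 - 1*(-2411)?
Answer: 45704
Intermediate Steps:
b = -225 (b = 5*(-2456 - 1*(-2411)) = 5*(-2456 + 2411) = 5*(-45) = -225)
p(K) = -33 + K
(p(28 - 1*2) + b)*(3918 - 4115) = ((-33 + (28 - 1*2)) - 225)*(3918 - 4115) = ((-33 + (28 - 2)) - 225)*(-197) = ((-33 + 26) - 225)*(-197) = (-7 - 225)*(-197) = -232*(-197) = 45704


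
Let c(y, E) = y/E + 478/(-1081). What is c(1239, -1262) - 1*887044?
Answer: -1210126882363/1364222 ≈ -8.8705e+5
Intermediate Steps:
c(y, E) = -478/1081 + y/E (c(y, E) = y/E + 478*(-1/1081) = y/E - 478/1081 = -478/1081 + y/E)
c(1239, -1262) - 1*887044 = (-478/1081 + 1239/(-1262)) - 1*887044 = (-478/1081 + 1239*(-1/1262)) - 887044 = (-478/1081 - 1239/1262) - 887044 = -1942595/1364222 - 887044 = -1210126882363/1364222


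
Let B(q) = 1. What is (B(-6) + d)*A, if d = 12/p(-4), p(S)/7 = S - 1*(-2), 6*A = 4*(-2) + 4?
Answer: -2/21 ≈ -0.095238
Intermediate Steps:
A = -2/3 (A = (4*(-2) + 4)/6 = (-8 + 4)/6 = (1/6)*(-4) = -2/3 ≈ -0.66667)
p(S) = 14 + 7*S (p(S) = 7*(S - 1*(-2)) = 7*(S + 2) = 7*(2 + S) = 14 + 7*S)
d = -6/7 (d = 12/(14 + 7*(-4)) = 12/(14 - 28) = 12/(-14) = 12*(-1/14) = -6/7 ≈ -0.85714)
(B(-6) + d)*A = (1 - 6/7)*(-2/3) = (1/7)*(-2/3) = -2/21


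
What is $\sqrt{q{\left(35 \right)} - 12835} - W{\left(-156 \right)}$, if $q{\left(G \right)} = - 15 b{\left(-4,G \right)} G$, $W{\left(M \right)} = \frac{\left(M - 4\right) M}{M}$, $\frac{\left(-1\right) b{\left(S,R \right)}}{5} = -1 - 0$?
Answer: $160 + 2 i \sqrt{3865} \approx 160.0 + 124.34 i$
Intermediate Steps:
$b{\left(S,R \right)} = 5$ ($b{\left(S,R \right)} = - 5 \left(-1 - 0\right) = - 5 \left(-1 + 0\right) = \left(-5\right) \left(-1\right) = 5$)
$W{\left(M \right)} = -4 + M$ ($W{\left(M \right)} = \frac{\left(-4 + M\right) M}{M} = \frac{M \left(-4 + M\right)}{M} = -4 + M$)
$q{\left(G \right)} = - 75 G$ ($q{\left(G \right)} = \left(-15\right) 5 G = - 75 G$)
$\sqrt{q{\left(35 \right)} - 12835} - W{\left(-156 \right)} = \sqrt{\left(-75\right) 35 - 12835} - \left(-4 - 156\right) = \sqrt{-2625 - 12835} - -160 = \sqrt{-15460} + 160 = 2 i \sqrt{3865} + 160 = 160 + 2 i \sqrt{3865}$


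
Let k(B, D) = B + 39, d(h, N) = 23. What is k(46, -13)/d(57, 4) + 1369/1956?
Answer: 197747/44988 ≈ 4.3956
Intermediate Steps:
k(B, D) = 39 + B
k(46, -13)/d(57, 4) + 1369/1956 = (39 + 46)/23 + 1369/1956 = 85*(1/23) + 1369*(1/1956) = 85/23 + 1369/1956 = 197747/44988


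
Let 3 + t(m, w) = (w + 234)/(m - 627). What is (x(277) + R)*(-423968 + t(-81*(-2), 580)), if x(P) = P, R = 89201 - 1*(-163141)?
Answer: -1606553584021/15 ≈ -1.0710e+11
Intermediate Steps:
R = 252342 (R = 89201 + 163141 = 252342)
t(m, w) = -3 + (234 + w)/(-627 + m) (t(m, w) = -3 + (w + 234)/(m - 627) = -3 + (234 + w)/(-627 + m))
(x(277) + R)*(-423968 + t(-81*(-2), 580)) = (277 + 252342)*(-423968 + (2115 + 580 - (-243)*(-2))/(-627 - 81*(-2))) = 252619*(-423968 + (2115 + 580 - 3*162)/(-627 + 162)) = 252619*(-423968 + (2115 + 580 - 486)/(-465)) = 252619*(-423968 - 1/465*2209) = 252619*(-423968 - 2209/465) = 252619*(-197147329/465) = -1606553584021/15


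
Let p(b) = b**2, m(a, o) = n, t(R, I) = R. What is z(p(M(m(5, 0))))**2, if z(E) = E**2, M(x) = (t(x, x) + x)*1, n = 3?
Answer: 1679616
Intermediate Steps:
m(a, o) = 3
M(x) = 2*x (M(x) = (x + x)*1 = (2*x)*1 = 2*x)
z(p(M(m(5, 0))))**2 = (((2*3)**2)**2)**2 = ((6**2)**2)**2 = (36**2)**2 = 1296**2 = 1679616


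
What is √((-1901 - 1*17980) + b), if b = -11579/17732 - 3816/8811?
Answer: I*√12379337897914559/789074 ≈ 141.0*I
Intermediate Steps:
b = -1714019/1578148 (b = -11579*1/17732 - 3816*1/8811 = -11579/17732 - 424/979 = -1714019/1578148 ≈ -1.0861)
√((-1901 - 1*17980) + b) = √((-1901 - 1*17980) - 1714019/1578148) = √((-1901 - 17980) - 1714019/1578148) = √(-19881 - 1714019/1578148) = √(-31376874407/1578148) = I*√12379337897914559/789074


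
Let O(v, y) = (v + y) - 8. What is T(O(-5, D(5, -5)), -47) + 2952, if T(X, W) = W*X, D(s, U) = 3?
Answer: 3422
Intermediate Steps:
O(v, y) = -8 + v + y
T(O(-5, D(5, -5)), -47) + 2952 = -47*(-8 - 5 + 3) + 2952 = -47*(-10) + 2952 = 470 + 2952 = 3422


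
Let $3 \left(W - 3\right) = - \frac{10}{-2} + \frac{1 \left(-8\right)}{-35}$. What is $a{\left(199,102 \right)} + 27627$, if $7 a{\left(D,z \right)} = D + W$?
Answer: $\frac{6775746}{245} \approx 27656.0$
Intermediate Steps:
$W = \frac{166}{35}$ ($W = 3 + \frac{- \frac{10}{-2} + \frac{1 \left(-8\right)}{-35}}{3} = 3 + \frac{\left(-10\right) \left(- \frac{1}{2}\right) - - \frac{8}{35}}{3} = 3 + \frac{5 + \frac{8}{35}}{3} = 3 + \frac{1}{3} \cdot \frac{183}{35} = 3 + \frac{61}{35} = \frac{166}{35} \approx 4.7429$)
$a{\left(D,z \right)} = \frac{166}{245} + \frac{D}{7}$ ($a{\left(D,z \right)} = \frac{D + \frac{166}{35}}{7} = \frac{\frac{166}{35} + D}{7} = \frac{166}{245} + \frac{D}{7}$)
$a{\left(199,102 \right)} + 27627 = \left(\frac{166}{245} + \frac{1}{7} \cdot 199\right) + 27627 = \left(\frac{166}{245} + \frac{199}{7}\right) + 27627 = \frac{7131}{245} + 27627 = \frac{6775746}{245}$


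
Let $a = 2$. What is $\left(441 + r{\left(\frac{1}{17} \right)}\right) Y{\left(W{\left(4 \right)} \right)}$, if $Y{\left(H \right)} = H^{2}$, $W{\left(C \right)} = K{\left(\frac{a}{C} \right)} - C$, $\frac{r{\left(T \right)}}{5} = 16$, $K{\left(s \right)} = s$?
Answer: $\frac{25529}{4} \approx 6382.3$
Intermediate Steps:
$r{\left(T \right)} = 80$ ($r{\left(T \right)} = 5 \cdot 16 = 80$)
$W{\left(C \right)} = - C + \frac{2}{C}$ ($W{\left(C \right)} = \frac{2}{C} - C = - C + \frac{2}{C}$)
$\left(441 + r{\left(\frac{1}{17} \right)}\right) Y{\left(W{\left(4 \right)} \right)} = \left(441 + 80\right) \left(\left(-1\right) 4 + \frac{2}{4}\right)^{2} = 521 \left(-4 + 2 \cdot \frac{1}{4}\right)^{2} = 521 \left(-4 + \frac{1}{2}\right)^{2} = 521 \left(- \frac{7}{2}\right)^{2} = 521 \cdot \frac{49}{4} = \frac{25529}{4}$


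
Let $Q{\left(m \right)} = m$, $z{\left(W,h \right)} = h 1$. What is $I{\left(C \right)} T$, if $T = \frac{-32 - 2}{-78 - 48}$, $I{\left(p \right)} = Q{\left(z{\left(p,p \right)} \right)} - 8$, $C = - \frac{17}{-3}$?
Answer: $- \frac{17}{27} \approx -0.62963$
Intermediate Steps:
$z{\left(W,h \right)} = h$
$C = \frac{17}{3}$ ($C = \left(-17\right) \left(- \frac{1}{3}\right) = \frac{17}{3} \approx 5.6667$)
$I{\left(p \right)} = -8 + p$ ($I{\left(p \right)} = p - 8 = -8 + p$)
$T = \frac{17}{63}$ ($T = - \frac{34}{-126} = \left(-34\right) \left(- \frac{1}{126}\right) = \frac{17}{63} \approx 0.26984$)
$I{\left(C \right)} T = \left(-8 + \frac{17}{3}\right) \frac{17}{63} = \left(- \frac{7}{3}\right) \frac{17}{63} = - \frac{17}{27}$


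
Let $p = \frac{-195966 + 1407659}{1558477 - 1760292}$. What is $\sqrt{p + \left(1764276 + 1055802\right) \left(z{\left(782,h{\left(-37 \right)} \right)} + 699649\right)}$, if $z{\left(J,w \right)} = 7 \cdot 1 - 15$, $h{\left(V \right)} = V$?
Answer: $\frac{\sqrt{80360615955980944788755}}{201815} \approx 1.4047 \cdot 10^{6}$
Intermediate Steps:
$z{\left(J,w \right)} = -8$ ($z{\left(J,w \right)} = 7 - 15 = -8$)
$p = - \frac{1211693}{201815}$ ($p = \frac{1211693}{-201815} = 1211693 \left(- \frac{1}{201815}\right) = - \frac{1211693}{201815} \approx -6.004$)
$\sqrt{p + \left(1764276 + 1055802\right) \left(z{\left(782,h{\left(-37 \right)} \right)} + 699649\right)} = \sqrt{- \frac{1211693}{201815} + \left(1764276 + 1055802\right) \left(-8 + 699649\right)} = \sqrt{- \frac{1211693}{201815} + 2820078 \cdot 699641} = \sqrt{- \frac{1211693}{201815} + 1973042191998} = \sqrt{\frac{398189509976864677}{201815}} = \frac{\sqrt{80360615955980944788755}}{201815}$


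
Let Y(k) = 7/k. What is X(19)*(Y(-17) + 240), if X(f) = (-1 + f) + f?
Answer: 150701/17 ≈ 8864.8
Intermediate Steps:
X(f) = -1 + 2*f
X(19)*(Y(-17) + 240) = (-1 + 2*19)*(7/(-17) + 240) = (-1 + 38)*(7*(-1/17) + 240) = 37*(-7/17 + 240) = 37*(4073/17) = 150701/17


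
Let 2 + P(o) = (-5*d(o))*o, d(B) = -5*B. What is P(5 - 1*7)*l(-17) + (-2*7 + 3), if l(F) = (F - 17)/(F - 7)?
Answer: 767/6 ≈ 127.83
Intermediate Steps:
P(o) = -2 + 25*o² (P(o) = -2 + (-(-25)*o)*o = -2 + (25*o)*o = -2 + 25*o²)
l(F) = (-17 + F)/(-7 + F)
P(5 - 1*7)*l(-17) + (-2*7 + 3) = (-2 + 25*(5 - 1*7)²)*((-17 - 17)/(-7 - 17)) + (-2*7 + 3) = (-2 + 25*(5 - 7)²)*(-34/(-24)) + (-14 + 3) = (-2 + 25*(-2)²)*(-1/24*(-34)) - 11 = (-2 + 25*4)*(17/12) - 11 = (-2 + 100)*(17/12) - 11 = 98*(17/12) - 11 = 833/6 - 11 = 767/6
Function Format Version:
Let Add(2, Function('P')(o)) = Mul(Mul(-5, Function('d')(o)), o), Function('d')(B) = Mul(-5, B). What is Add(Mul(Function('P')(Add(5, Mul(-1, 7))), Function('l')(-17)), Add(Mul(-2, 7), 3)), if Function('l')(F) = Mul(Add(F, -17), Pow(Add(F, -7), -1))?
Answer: Rational(767, 6) ≈ 127.83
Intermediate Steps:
Function('P')(o) = Add(-2, Mul(25, Pow(o, 2))) (Function('P')(o) = Add(-2, Mul(Mul(-5, Mul(-5, o)), o)) = Add(-2, Mul(Mul(25, o), o)) = Add(-2, Mul(25, Pow(o, 2))))
Function('l')(F) = Mul(Pow(Add(-7, F), -1), Add(-17, F)) (Function('l')(F) = Mul(Add(-17, F), Pow(Add(-7, F), -1)) = Mul(Pow(Add(-7, F), -1), Add(-17, F)))
Add(Mul(Function('P')(Add(5, Mul(-1, 7))), Function('l')(-17)), Add(Mul(-2, 7), 3)) = Add(Mul(Add(-2, Mul(25, Pow(Add(5, Mul(-1, 7)), 2))), Mul(Pow(Add(-7, -17), -1), Add(-17, -17))), Add(Mul(-2, 7), 3)) = Add(Mul(Add(-2, Mul(25, Pow(Add(5, -7), 2))), Mul(Pow(-24, -1), -34)), Add(-14, 3)) = Add(Mul(Add(-2, Mul(25, Pow(-2, 2))), Mul(Rational(-1, 24), -34)), -11) = Add(Mul(Add(-2, Mul(25, 4)), Rational(17, 12)), -11) = Add(Mul(Add(-2, 100), Rational(17, 12)), -11) = Add(Mul(98, Rational(17, 12)), -11) = Add(Rational(833, 6), -11) = Rational(767, 6)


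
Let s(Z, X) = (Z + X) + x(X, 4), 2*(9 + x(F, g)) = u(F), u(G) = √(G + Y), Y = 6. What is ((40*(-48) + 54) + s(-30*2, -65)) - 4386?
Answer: -6386 + I*√59/2 ≈ -6386.0 + 3.8406*I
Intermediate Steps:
u(G) = √(6 + G) (u(G) = √(G + 6) = √(6 + G))
x(F, g) = -9 + √(6 + F)/2
s(Z, X) = -9 + X + Z + √(6 + X)/2 (s(Z, X) = (Z + X) + (-9 + √(6 + X)/2) = (X + Z) + (-9 + √(6 + X)/2) = -9 + X + Z + √(6 + X)/2)
((40*(-48) + 54) + s(-30*2, -65)) - 4386 = ((40*(-48) + 54) + (-9 - 65 - 30*2 + √(6 - 65)/2)) - 4386 = ((-1920 + 54) + (-9 - 65 - 60 + √(-59)/2)) - 4386 = (-1866 + (-9 - 65 - 60 + (I*√59)/2)) - 4386 = (-1866 + (-9 - 65 - 60 + I*√59/2)) - 4386 = (-1866 + (-134 + I*√59/2)) - 4386 = (-2000 + I*√59/2) - 4386 = -6386 + I*√59/2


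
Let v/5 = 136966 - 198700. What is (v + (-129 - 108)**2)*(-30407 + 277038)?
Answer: -62274574131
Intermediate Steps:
v = -308670 (v = 5*(136966 - 198700) = 5*(-61734) = -308670)
(v + (-129 - 108)**2)*(-30407 + 277038) = (-308670 + (-129 - 108)**2)*(-30407 + 277038) = (-308670 + (-237)**2)*246631 = (-308670 + 56169)*246631 = -252501*246631 = -62274574131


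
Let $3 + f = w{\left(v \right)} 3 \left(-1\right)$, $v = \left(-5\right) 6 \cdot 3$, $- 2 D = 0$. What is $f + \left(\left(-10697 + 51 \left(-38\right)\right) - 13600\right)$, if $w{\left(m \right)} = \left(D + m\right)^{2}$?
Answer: $-50538$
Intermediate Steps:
$D = 0$ ($D = \left(- \frac{1}{2}\right) 0 = 0$)
$v = -90$ ($v = \left(-30\right) 3 = -90$)
$w{\left(m \right)} = m^{2}$ ($w{\left(m \right)} = \left(0 + m\right)^{2} = m^{2}$)
$f = -24303$ ($f = -3 + \left(-90\right)^{2} \cdot 3 \left(-1\right) = -3 + 8100 \left(-3\right) = -3 - 24300 = -24303$)
$f + \left(\left(-10697 + 51 \left(-38\right)\right) - 13600\right) = -24303 + \left(\left(-10697 + 51 \left(-38\right)\right) - 13600\right) = -24303 - 26235 = -50538$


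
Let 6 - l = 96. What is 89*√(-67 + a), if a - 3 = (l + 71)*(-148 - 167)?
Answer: 89*√5921 ≈ 6848.4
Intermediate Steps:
l = -90 (l = 6 - 1*96 = 6 - 96 = -90)
a = 5988 (a = 3 + (-90 + 71)*(-148 - 167) = 3 - 19*(-315) = 3 + 5985 = 5988)
89*√(-67 + a) = 89*√(-67 + 5988) = 89*√5921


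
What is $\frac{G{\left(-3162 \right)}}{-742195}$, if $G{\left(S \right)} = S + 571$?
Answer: $\frac{2591}{742195} \approx 0.003491$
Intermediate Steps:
$G{\left(S \right)} = 571 + S$
$\frac{G{\left(-3162 \right)}}{-742195} = \frac{571 - 3162}{-742195} = \left(-2591\right) \left(- \frac{1}{742195}\right) = \frac{2591}{742195}$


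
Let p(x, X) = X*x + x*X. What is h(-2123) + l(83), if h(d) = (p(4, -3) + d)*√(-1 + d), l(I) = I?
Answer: 83 - 12882*I*√59 ≈ 83.0 - 98949.0*I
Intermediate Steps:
p(x, X) = 2*X*x (p(x, X) = X*x + X*x = 2*X*x)
h(d) = √(-1 + d)*(-24 + d) (h(d) = (2*(-3)*4 + d)*√(-1 + d) = (-24 + d)*√(-1 + d) = √(-1 + d)*(-24 + d))
h(-2123) + l(83) = √(-1 - 2123)*(-24 - 2123) + 83 = √(-2124)*(-2147) + 83 = (6*I*√59)*(-2147) + 83 = -12882*I*√59 + 83 = 83 - 12882*I*√59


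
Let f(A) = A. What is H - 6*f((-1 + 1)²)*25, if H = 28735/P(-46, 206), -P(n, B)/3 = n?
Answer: 28735/138 ≈ 208.22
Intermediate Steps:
P(n, B) = -3*n
H = 28735/138 (H = 28735/((-3*(-46))) = 28735/138 ≈ 208.22)
H - 6*f((-1 + 1)²)*25 = 28735/138 - 6*(-1 + 1)²*25 = 28735/138 - 6*0²*25 = 28735/138 - 6*0*25 = 28735/138 + 0*25 = 28735/138 + 0 = 28735/138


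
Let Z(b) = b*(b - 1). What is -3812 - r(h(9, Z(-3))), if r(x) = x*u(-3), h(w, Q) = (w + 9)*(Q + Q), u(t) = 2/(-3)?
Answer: -3524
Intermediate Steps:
Z(b) = b*(-1 + b)
u(t) = -⅔ (u(t) = 2*(-⅓) = -⅔)
h(w, Q) = 2*Q*(9 + w) (h(w, Q) = (9 + w)*(2*Q) = 2*Q*(9 + w))
r(x) = -2*x/3 (r(x) = x*(-⅔) = -2*x/3)
-3812 - r(h(9, Z(-3))) = -3812 - (-2)*2*(-3*(-1 - 3))*(9 + 9)/3 = -3812 - (-2)*2*(-3*(-4))*18/3 = -3812 - (-2)*2*12*18/3 = -3812 - (-2)*432/3 = -3812 - 1*(-288) = -3812 + 288 = -3524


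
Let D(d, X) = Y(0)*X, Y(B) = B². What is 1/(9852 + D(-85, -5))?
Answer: 1/9852 ≈ 0.00010150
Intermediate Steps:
D(d, X) = 0 (D(d, X) = 0²*X = 0*X = 0)
1/(9852 + D(-85, -5)) = 1/(9852 + 0) = 1/9852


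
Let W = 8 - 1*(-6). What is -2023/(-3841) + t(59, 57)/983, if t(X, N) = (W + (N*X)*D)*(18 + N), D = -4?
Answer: -3869163241/3775703 ≈ -1024.8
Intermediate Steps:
W = 14 (W = 8 + 6 = 14)
t(X, N) = (14 - 4*N*X)*(18 + N) (t(X, N) = (14 + (N*X)*(-4))*(18 + N) = (14 - 4*N*X)*(18 + N))
-2023/(-3841) + t(59, 57)/983 = -2023/(-3841) + (252 + 14*57 - 72*57*59 - 4*59*57**2)/983 = -2023*(-1/3841) + (252 + 798 - 242136 - 4*59*3249)*(1/983) = 2023/3841 + (252 + 798 - 242136 - 766764)*(1/983) = 2023/3841 - 1007850*1/983 = 2023/3841 - 1007850/983 = -3869163241/3775703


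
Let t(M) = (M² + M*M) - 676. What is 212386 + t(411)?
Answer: 549552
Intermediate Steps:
t(M) = -676 + 2*M² (t(M) = (M² + M²) - 676 = 2*M² - 676 = -676 + 2*M²)
212386 + t(411) = 212386 + (-676 + 2*411²) = 212386 + (-676 + 2*168921) = 212386 + (-676 + 337842) = 212386 + 337166 = 549552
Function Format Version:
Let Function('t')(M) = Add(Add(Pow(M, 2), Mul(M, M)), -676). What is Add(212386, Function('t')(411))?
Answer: 549552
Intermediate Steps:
Function('t')(M) = Add(-676, Mul(2, Pow(M, 2))) (Function('t')(M) = Add(Add(Pow(M, 2), Pow(M, 2)), -676) = Add(Mul(2, Pow(M, 2)), -676) = Add(-676, Mul(2, Pow(M, 2))))
Add(212386, Function('t')(411)) = Add(212386, Add(-676, Mul(2, Pow(411, 2)))) = Add(212386, Add(-676, Mul(2, 168921))) = Add(212386, Add(-676, 337842)) = Add(212386, 337166) = 549552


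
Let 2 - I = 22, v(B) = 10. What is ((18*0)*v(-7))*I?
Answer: 0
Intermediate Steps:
I = -20 (I = 2 - 1*22 = 2 - 22 = -20)
((18*0)*v(-7))*I = ((18*0)*10)*(-20) = (0*10)*(-20) = 0*(-20) = 0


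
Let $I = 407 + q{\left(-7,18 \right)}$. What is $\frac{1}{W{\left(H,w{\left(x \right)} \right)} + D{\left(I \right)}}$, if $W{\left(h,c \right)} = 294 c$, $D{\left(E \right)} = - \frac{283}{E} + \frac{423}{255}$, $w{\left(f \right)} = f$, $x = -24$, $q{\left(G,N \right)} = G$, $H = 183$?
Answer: $- \frac{6800}{47974331} \approx -0.00014174$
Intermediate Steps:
$I = 400$ ($I = 407 - 7 = 400$)
$D{\left(E \right)} = \frac{141}{85} - \frac{283}{E}$ ($D{\left(E \right)} = - \frac{283}{E} + 423 \cdot \frac{1}{255} = - \frac{283}{E} + \frac{141}{85} = \frac{141}{85} - \frac{283}{E}$)
$\frac{1}{W{\left(H,w{\left(x \right)} \right)} + D{\left(I \right)}} = \frac{1}{294 \left(-24\right) + \left(\frac{141}{85} - \frac{283}{400}\right)} = \frac{1}{-7056 + \left(\frac{141}{85} - \frac{283}{400}\right)} = \frac{1}{-7056 + \frac{6469}{6800}} = \frac{1}{- \frac{47974331}{6800}} = - \frac{6800}{47974331}$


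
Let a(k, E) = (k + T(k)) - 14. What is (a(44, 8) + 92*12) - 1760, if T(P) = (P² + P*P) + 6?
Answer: 3252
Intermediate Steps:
T(P) = 6 + 2*P² (T(P) = (P² + P²) + 6 = 2*P² + 6 = 6 + 2*P²)
a(k, E) = -8 + k + 2*k² (a(k, E) = (k + (6 + 2*k²)) - 14 = (6 + k + 2*k²) - 14 = -8 + k + 2*k²)
(a(44, 8) + 92*12) - 1760 = ((-8 + 44 + 2*44²) + 92*12) - 1760 = ((-8 + 44 + 2*1936) + 1104) - 1760 = ((-8 + 44 + 3872) + 1104) - 1760 = (3908 + 1104) - 1760 = 5012 - 1760 = 3252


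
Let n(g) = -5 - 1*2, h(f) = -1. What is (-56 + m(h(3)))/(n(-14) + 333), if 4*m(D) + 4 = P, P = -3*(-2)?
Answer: -111/652 ≈ -0.17025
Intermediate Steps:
n(g) = -7 (n(g) = -5 - 2 = -7)
P = 6
m(D) = 1/2 (m(D) = -1 + (1/4)*6 = -1 + 3/2 = 1/2)
(-56 + m(h(3)))/(n(-14) + 333) = (-56 + 1/2)/(-7 + 333) = -111/2/326 = -111/2*1/326 = -111/652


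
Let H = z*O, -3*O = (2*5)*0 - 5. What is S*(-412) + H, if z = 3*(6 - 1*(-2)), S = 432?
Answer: -177944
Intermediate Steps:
O = 5/3 (O = -((2*5)*0 - 5)/3 = -(10*0 - 5)/3 = -(0 - 5)/3 = -1/3*(-5) = 5/3 ≈ 1.6667)
z = 24 (z = 3*(6 + 2) = 3*8 = 24)
H = 40 (H = 24*(5/3) = 40)
S*(-412) + H = 432*(-412) + 40 = -177984 + 40 = -177944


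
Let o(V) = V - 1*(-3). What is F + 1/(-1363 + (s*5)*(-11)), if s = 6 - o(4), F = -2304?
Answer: -3013633/1308 ≈ -2304.0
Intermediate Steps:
o(V) = 3 + V (o(V) = V + 3 = 3 + V)
s = -1 (s = 6 - (3 + 4) = 6 - 1*7 = 6 - 7 = -1)
F + 1/(-1363 + (s*5)*(-11)) = -2304 + 1/(-1363 - 1*5*(-11)) = -2304 + 1/(-1363 - 5*(-11)) = -2304 + 1/(-1363 + 55) = -2304 + 1/(-1308) = -2304 - 1/1308 = -3013633/1308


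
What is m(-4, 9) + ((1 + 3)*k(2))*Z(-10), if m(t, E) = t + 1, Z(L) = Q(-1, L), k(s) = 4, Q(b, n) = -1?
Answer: -19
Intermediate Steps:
Z(L) = -1
m(t, E) = 1 + t
m(-4, 9) + ((1 + 3)*k(2))*Z(-10) = (1 - 4) + ((1 + 3)*4)*(-1) = -3 + (4*4)*(-1) = -3 + 16*(-1) = -3 - 16 = -19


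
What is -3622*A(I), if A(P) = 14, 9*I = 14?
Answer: -50708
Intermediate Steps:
I = 14/9 (I = (⅑)*14 = 14/9 ≈ 1.5556)
-3622*A(I) = -3622*14 = -50708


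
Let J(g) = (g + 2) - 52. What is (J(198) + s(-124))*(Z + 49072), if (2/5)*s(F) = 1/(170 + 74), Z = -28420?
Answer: 372918327/122 ≈ 3.0567e+6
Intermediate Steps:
s(F) = 5/488 (s(F) = 5/(2*(170 + 74)) = (5/2)/244 = (5/2)*(1/244) = 5/488)
J(g) = -50 + g (J(g) = (2 + g) - 52 = -50 + g)
(J(198) + s(-124))*(Z + 49072) = ((-50 + 198) + 5/488)*(-28420 + 49072) = (148 + 5/488)*20652 = (72229/488)*20652 = 372918327/122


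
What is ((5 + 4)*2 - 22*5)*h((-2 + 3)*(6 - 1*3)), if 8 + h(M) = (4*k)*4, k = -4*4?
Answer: 24288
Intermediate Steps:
k = -16
h(M) = -264 (h(M) = -8 + (4*(-16))*4 = -8 - 64*4 = -8 - 256 = -264)
((5 + 4)*2 - 22*5)*h((-2 + 3)*(6 - 1*3)) = ((5 + 4)*2 - 22*5)*(-264) = (9*2 - 110)*(-264) = (18 - 110)*(-264) = -92*(-264) = 24288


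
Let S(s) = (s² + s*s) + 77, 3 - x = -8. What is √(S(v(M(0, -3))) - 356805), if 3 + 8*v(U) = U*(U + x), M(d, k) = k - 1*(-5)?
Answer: 13*I*√135086/8 ≈ 597.25*I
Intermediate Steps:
x = 11 (x = 3 - 1*(-8) = 3 + 8 = 11)
M(d, k) = 5 + k (M(d, k) = k + 5 = 5 + k)
v(U) = -3/8 + U*(11 + U)/8 (v(U) = -3/8 + (U*(U + 11))/8 = -3/8 + (U*(11 + U))/8 = -3/8 + U*(11 + U)/8)
S(s) = 77 + 2*s² (S(s) = (s² + s²) + 77 = 2*s² + 77 = 77 + 2*s²)
√(S(v(M(0, -3))) - 356805) = √((77 + 2*(-3/8 + (5 - 3)²/8 + 11*(5 - 3)/8)²) - 356805) = √((77 + 2*(-3/8 + (⅛)*2² + (11/8)*2)²) - 356805) = √((77 + 2*(-3/8 + (⅛)*4 + 11/4)²) - 356805) = √((77 + 2*(-3/8 + ½ + 11/4)²) - 356805) = √((77 + 2*(23/8)²) - 356805) = √((77 + 2*(529/64)) - 356805) = √((77 + 529/32) - 356805) = √(2993/32 - 356805) = √(-11414767/32) = 13*I*√135086/8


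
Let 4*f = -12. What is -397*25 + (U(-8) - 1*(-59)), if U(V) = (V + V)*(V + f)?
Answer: -9690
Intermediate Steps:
f = -3 (f = (¼)*(-12) = -3)
U(V) = 2*V*(-3 + V) (U(V) = (V + V)*(V - 3) = (2*V)*(-3 + V) = 2*V*(-3 + V))
-397*25 + (U(-8) - 1*(-59)) = -397*25 + (2*(-8)*(-3 - 8) - 1*(-59)) = -9925 + (2*(-8)*(-11) + 59) = -9925 + (176 + 59) = -9925 + 235 = -9690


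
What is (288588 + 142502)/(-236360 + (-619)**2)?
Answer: 431090/146801 ≈ 2.9366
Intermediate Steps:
(288588 + 142502)/(-236360 + (-619)**2) = 431090/(-236360 + 383161) = 431090/146801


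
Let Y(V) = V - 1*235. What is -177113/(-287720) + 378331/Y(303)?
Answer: 27216359751/4891240 ≈ 5564.3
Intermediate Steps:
Y(V) = -235 + V (Y(V) = V - 235 = -235 + V)
-177113/(-287720) + 378331/Y(303) = -177113/(-287720) + 378331/(-235 + 303) = -177113*(-1/287720) + 378331/68 = 177113/287720 + 378331*(1/68) = 177113/287720 + 378331/68 = 27216359751/4891240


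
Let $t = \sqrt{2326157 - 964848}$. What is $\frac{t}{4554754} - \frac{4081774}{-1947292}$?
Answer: $\frac{2040887}{973646} + \frac{\sqrt{1361309}}{4554754} \approx 2.0964$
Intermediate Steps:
$t = \sqrt{1361309} \approx 1166.8$
$\frac{t}{4554754} - \frac{4081774}{-1947292} = \frac{\sqrt{1361309}}{4554754} - \frac{4081774}{-1947292} = \sqrt{1361309} \cdot \frac{1}{4554754} - - \frac{2040887}{973646} = \frac{\sqrt{1361309}}{4554754} + \frac{2040887}{973646} = \frac{2040887}{973646} + \frac{\sqrt{1361309}}{4554754}$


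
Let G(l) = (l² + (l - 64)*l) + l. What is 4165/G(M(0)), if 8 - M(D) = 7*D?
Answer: -4165/376 ≈ -11.077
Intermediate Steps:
M(D) = 8 - 7*D
G(l) = l + l² + l*(-64 + l) (G(l) = (l² + (-64 + l)*l) + l = (l² + l*(-64 + l)) + l = l + l² + l*(-64 + l))
4165/G(M(0)) = 4165/(((8 - 7*0)*(-63 + 2*(8 - 7*0)))) = 4165/(((8 + 0)*(-63 + 2*(8 + 0)))) = 4165/((8*(-63 + 2*8))) = 4165/((8*(-63 + 16))) = 4165/((8*(-47))) = 4165/(-376) = 4165*(-1/376) = -4165/376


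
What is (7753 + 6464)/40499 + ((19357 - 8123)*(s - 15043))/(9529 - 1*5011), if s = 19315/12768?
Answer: -43687611422951143/1168109093088 ≈ -37400.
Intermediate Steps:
s = 19315/12768 (s = 19315*(1/12768) = 19315/12768 ≈ 1.5128)
(7753 + 6464)/40499 + ((19357 - 8123)*(s - 15043))/(9529 - 1*5011) = (7753 + 6464)/40499 + ((19357 - 8123)*(19315/12768 - 15043))/(9529 - 1*5011) = 14217*(1/40499) + (11234*(-192049709/12768))/(9529 - 5011) = 14217/40499 - 1078743215453/6384/4518 = 14217/40499 - 1078743215453/6384*1/4518 = 14217/40499 - 1078743215453/28842912 = -43687611422951143/1168109093088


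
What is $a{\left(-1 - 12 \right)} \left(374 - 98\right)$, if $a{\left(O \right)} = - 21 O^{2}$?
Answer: $-979524$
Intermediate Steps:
$a{\left(-1 - 12 \right)} \left(374 - 98\right) = - 21 \left(-1 - 12\right)^{2} \left(374 - 98\right) = - 21 \left(-1 - 12\right)^{2} \cdot 276 = - 21 \left(-13\right)^{2} \cdot 276 = \left(-21\right) 169 \cdot 276 = \left(-3549\right) 276 = -979524$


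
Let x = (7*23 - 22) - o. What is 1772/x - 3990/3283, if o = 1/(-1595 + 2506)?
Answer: 171231247/14847133 ≈ 11.533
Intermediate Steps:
o = 1/911 ≈ 0.0010977
x = 126628/911 (x = (7*23 - 22) - 1*1/911 = (161 - 22) - 1/911 = 139 - 1/911 = 126628/911 ≈ 139.00)
1772/x - 3990/3283 = 1772/(126628/911) - 3990/3283 = 1772*(911/126628) - 3990*1/3283 = 403573/31657 - 570/469 = 171231247/14847133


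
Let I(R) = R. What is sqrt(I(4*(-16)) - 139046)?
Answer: I*sqrt(139110) ≈ 372.97*I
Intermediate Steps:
sqrt(I(4*(-16)) - 139046) = sqrt(4*(-16) - 139046) = sqrt(-64 - 139046) = sqrt(-139110) = I*sqrt(139110)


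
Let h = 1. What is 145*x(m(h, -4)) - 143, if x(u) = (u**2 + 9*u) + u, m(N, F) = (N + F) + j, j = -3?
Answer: -3623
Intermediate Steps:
m(N, F) = -3 + F + N (m(N, F) = (N + F) - 3 = (F + N) - 3 = -3 + F + N)
x(u) = u**2 + 10*u
145*x(m(h, -4)) - 143 = 145*((-3 - 4 + 1)*(10 + (-3 - 4 + 1))) - 143 = 145*(-6*(10 - 6)) - 143 = 145*(-6*4) - 143 = 145*(-24) - 143 = -3480 - 143 = -3623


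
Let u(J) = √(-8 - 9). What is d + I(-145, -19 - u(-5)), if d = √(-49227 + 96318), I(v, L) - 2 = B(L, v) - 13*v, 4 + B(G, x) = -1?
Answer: 1882 + √47091 ≈ 2099.0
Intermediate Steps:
u(J) = I*√17 (u(J) = √(-17) = I*√17)
B(G, x) = -5 (B(G, x) = -4 - 1 = -5)
I(v, L) = -3 - 13*v (I(v, L) = 2 + (-5 - 13*v) = -3 - 13*v)
d = √47091 ≈ 217.00
d + I(-145, -19 - u(-5)) = √47091 + (-3 - 13*(-145)) = √47091 + (-3 + 1885) = √47091 + 1882 = 1882 + √47091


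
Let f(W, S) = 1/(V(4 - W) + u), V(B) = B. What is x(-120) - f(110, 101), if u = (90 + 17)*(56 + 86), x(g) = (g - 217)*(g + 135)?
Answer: -76269841/15088 ≈ -5055.0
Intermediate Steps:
x(g) = (-217 + g)*(135 + g)
u = 15194 (u = 107*142 = 15194)
f(W, S) = 1/(15198 - W) (f(W, S) = 1/((4 - W) + 15194) = 1/(15198 - W))
x(-120) - f(110, 101) = (-29295 + (-120)² - 82*(-120)) - (-1)/(-15198 + 110) = (-29295 + 14400 + 9840) - (-1)/(-15088) = -5055 - (-1)*(-1)/15088 = -5055 - 1*1/15088 = -5055 - 1/15088 = -76269841/15088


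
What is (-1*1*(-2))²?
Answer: 4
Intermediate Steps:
(-1*1*(-2))² = (-1*(-2))² = 2² = 4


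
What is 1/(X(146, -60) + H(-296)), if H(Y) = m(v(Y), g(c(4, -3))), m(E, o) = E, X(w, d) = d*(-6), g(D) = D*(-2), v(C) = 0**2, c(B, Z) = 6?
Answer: 1/360 ≈ 0.0027778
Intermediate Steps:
v(C) = 0
g(D) = -2*D
X(w, d) = -6*d
H(Y) = 0
1/(X(146, -60) + H(-296)) = 1/(-6*(-60) + 0) = 1/(360 + 0) = 1/360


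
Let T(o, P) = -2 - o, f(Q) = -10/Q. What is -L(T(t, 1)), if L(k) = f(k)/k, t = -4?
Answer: 5/2 ≈ 2.5000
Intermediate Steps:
L(k) = -10/k² (L(k) = (-10/k)/k = -10/k²)
-L(T(t, 1)) = -(-10)/(-2 - 1*(-4))² = -(-10)/(-2 + 4)² = -(-10)/2² = -(-10)/4 = -1*(-5/2) = 5/2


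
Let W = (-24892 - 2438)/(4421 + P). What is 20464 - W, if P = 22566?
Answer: 552289298/26987 ≈ 20465.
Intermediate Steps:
W = -27330/26987 (W = (-24892 - 2438)/(4421 + 22566) = -27330/26987 ≈ -1.0127)
20464 - W = 20464 - 1*(-27330/26987) = 20464 + 27330/26987 = 552289298/26987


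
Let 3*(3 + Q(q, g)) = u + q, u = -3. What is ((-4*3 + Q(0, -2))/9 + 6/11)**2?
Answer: 14884/9801 ≈ 1.5186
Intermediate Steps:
Q(q, g) = -4 + q/3 (Q(q, g) = -3 + (-3 + q)/3 = -3 + (-1 + q/3) = -4 + q/3)
((-4*3 + Q(0, -2))/9 + 6/11)**2 = ((-4*3 + (-4 + (1/3)*0))/9 + 6/11)**2 = ((-12 + (-4 + 0))*(1/9) + 6*(1/11))**2 = ((-12 - 4)*(1/9) + 6/11)**2 = (-16*1/9 + 6/11)**2 = (-16/9 + 6/11)**2 = (-122/99)**2 = 14884/9801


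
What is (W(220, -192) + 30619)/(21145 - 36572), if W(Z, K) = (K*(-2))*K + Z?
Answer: 42889/15427 ≈ 2.7801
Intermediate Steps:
W(Z, K) = Z - 2*K**2 (W(Z, K) = (-2*K)*K + Z = -2*K**2 + Z = Z - 2*K**2)
(W(220, -192) + 30619)/(21145 - 36572) = ((220 - 2*(-192)**2) + 30619)/(21145 - 36572) = ((220 - 2*36864) + 30619)/(-15427) = ((220 - 73728) + 30619)*(-1/15427) = (-73508 + 30619)*(-1/15427) = -42889*(-1/15427) = 42889/15427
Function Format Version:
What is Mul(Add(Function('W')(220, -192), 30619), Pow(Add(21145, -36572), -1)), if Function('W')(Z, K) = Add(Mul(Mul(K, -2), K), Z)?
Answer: Rational(42889, 15427) ≈ 2.7801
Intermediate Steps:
Function('W')(Z, K) = Add(Z, Mul(-2, Pow(K, 2))) (Function('W')(Z, K) = Add(Mul(Mul(-2, K), K), Z) = Add(Mul(-2, Pow(K, 2)), Z) = Add(Z, Mul(-2, Pow(K, 2))))
Mul(Add(Function('W')(220, -192), 30619), Pow(Add(21145, -36572), -1)) = Mul(Add(Add(220, Mul(-2, Pow(-192, 2))), 30619), Pow(Add(21145, -36572), -1)) = Mul(Add(Add(220, Mul(-2, 36864)), 30619), Pow(-15427, -1)) = Mul(Add(Add(220, -73728), 30619), Rational(-1, 15427)) = Mul(Add(-73508, 30619), Rational(-1, 15427)) = Mul(-42889, Rational(-1, 15427)) = Rational(42889, 15427)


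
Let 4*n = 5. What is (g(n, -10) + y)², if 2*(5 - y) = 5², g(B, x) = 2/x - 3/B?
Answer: 10201/100 ≈ 102.01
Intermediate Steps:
n = 5/4 (n = (¼)*5 = 5/4 ≈ 1.2500)
g(B, x) = -3/B + 2/x
y = -15/2 (y = 5 - ½*5² = 5 - ½*25 = 5 - 25/2 = -15/2 ≈ -7.5000)
(g(n, -10) + y)² = ((-3/5/4 + 2/(-10)) - 15/2)² = ((-3*⅘ + 2*(-⅒)) - 15/2)² = ((-12/5 - ⅕) - 15/2)² = (-13/5 - 15/2)² = (-101/10)² = 10201/100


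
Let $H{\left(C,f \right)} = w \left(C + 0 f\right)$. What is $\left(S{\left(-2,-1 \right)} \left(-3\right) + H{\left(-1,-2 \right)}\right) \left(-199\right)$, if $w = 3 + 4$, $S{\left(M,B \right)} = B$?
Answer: $796$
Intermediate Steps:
$w = 7$
$H{\left(C,f \right)} = 7 C$ ($H{\left(C,f \right)} = 7 \left(C + 0 f\right) = 7 \left(C + 0\right) = 7 C$)
$\left(S{\left(-2,-1 \right)} \left(-3\right) + H{\left(-1,-2 \right)}\right) \left(-199\right) = \left(\left(-1\right) \left(-3\right) + 7 \left(-1\right)\right) \left(-199\right) = \left(3 - 7\right) \left(-199\right) = \left(-4\right) \left(-199\right) = 796$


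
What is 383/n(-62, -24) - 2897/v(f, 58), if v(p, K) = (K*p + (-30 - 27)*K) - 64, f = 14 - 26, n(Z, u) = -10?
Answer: -382077/10165 ≈ -37.588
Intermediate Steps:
f = -12
v(p, K) = -64 - 57*K + K*p (v(p, K) = (K*p - 57*K) - 64 = (-57*K + K*p) - 64 = -64 - 57*K + K*p)
383/n(-62, -24) - 2897/v(f, 58) = 383/(-10) - 2897/(-64 - 57*58 + 58*(-12)) = 383*(-1/10) - 2897/(-64 - 3306 - 696) = -383/10 - 2897/(-4066) = -383/10 - 2897*(-1/4066) = -383/10 + 2897/4066 = -382077/10165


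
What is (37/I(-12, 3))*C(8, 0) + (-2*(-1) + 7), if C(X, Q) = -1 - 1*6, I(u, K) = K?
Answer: -232/3 ≈ -77.333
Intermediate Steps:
C(X, Q) = -7 (C(X, Q) = -1 - 6 = -7)
(37/I(-12, 3))*C(8, 0) + (-2*(-1) + 7) = (37/3)*(-7) + (-2*(-1) + 7) = (37*(⅓))*(-7) + (2 + 7) = (37/3)*(-7) + 9 = -259/3 + 9 = -232/3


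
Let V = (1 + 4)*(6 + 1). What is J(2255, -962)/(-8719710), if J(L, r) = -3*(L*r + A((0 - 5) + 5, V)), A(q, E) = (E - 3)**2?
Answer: -1084143/1453285 ≈ -0.74599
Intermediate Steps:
V = 35 (V = 5*7 = 35)
A(q, E) = (-3 + E)**2
J(L, r) = -3072 - 3*L*r (J(L, r) = -3*(L*r + (-3 + 35)**2) = -3*(L*r + 32**2) = -3*(L*r + 1024) = -3*(1024 + L*r) = -3072 - 3*L*r)
J(2255, -962)/(-8719710) = (-3072 - 3*2255*(-962))/(-8719710) = (-3072 + 6507930)*(-1/8719710) = 6504858*(-1/8719710) = -1084143/1453285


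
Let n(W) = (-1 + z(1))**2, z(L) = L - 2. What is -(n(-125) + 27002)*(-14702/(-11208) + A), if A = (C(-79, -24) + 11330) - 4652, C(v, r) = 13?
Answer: -168804221215/934 ≈ -1.8073e+8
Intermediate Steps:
A = 6691 (A = (13 + 11330) - 4652 = 11343 - 4652 = 6691)
z(L) = -2 + L
n(W) = 4 (n(W) = (-1 + (-2 + 1))**2 = (-1 - 1)**2 = (-2)**2 = 4)
-(n(-125) + 27002)*(-14702/(-11208) + A) = -(4 + 27002)*(-14702/(-11208) + 6691) = -27006*(-14702*(-1/11208) + 6691) = -27006*(7351/5604 + 6691) = -27006*37503715/5604 = -1*168804221215/934 = -168804221215/934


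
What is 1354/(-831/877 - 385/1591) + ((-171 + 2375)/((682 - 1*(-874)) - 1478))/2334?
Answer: -42992162005874/37770464979 ≈ -1138.2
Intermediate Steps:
1354/(-831/877 - 385/1591) + ((-171 + 2375)/((682 - 1*(-874)) - 1478))/2334 = 1354/(-831*1/877 - 385*1/1591) + (2204/((682 + 874) - 1478))*(1/2334) = 1354/(-831/877 - 385/1591) + (2204/(1556 - 1478))*(1/2334) = 1354/(-1659766/1395307) + (2204/78)*(1/2334) = 1354*(-1395307/1659766) + (2204*(1/78))*(1/2334) = -944622839/829883 + (1102/39)*(1/2334) = -944622839/829883 + 551/45513 = -42992162005874/37770464979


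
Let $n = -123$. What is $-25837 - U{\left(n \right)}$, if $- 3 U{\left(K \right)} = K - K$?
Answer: $-25837$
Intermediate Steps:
$U{\left(K \right)} = 0$ ($U{\left(K \right)} = - \frac{K - K}{3} = \left(- \frac{1}{3}\right) 0 = 0$)
$-25837 - U{\left(n \right)} = -25837 - 0 = -25837 + 0 = -25837$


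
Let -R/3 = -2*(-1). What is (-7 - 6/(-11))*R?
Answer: 426/11 ≈ 38.727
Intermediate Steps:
R = -6 (R = -(-6)*(-1) = -3*2 = -6)
(-7 - 6/(-11))*R = (-7 - 6/(-11))*(-6) = (-7 - 6*(-1/11))*(-6) = (-7 + 6/11)*(-6) = -71/11*(-6) = 426/11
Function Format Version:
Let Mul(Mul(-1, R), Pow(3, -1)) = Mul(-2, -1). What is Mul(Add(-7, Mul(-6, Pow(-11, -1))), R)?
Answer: Rational(426, 11) ≈ 38.727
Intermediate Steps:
R = -6 (R = Mul(-3, Mul(-2, -1)) = Mul(-3, 2) = -6)
Mul(Add(-7, Mul(-6, Pow(-11, -1))), R) = Mul(Add(-7, Mul(-6, Pow(-11, -1))), -6) = Mul(Add(-7, Mul(-6, Rational(-1, 11))), -6) = Mul(Add(-7, Rational(6, 11)), -6) = Mul(Rational(-71, 11), -6) = Rational(426, 11)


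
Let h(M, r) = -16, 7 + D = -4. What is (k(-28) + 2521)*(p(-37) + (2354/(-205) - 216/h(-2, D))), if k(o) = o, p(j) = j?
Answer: -35757099/410 ≈ -87212.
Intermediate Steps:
D = -11 (D = -7 - 4 = -11)
(k(-28) + 2521)*(p(-37) + (2354/(-205) - 216/h(-2, D))) = (-28 + 2521)*(-37 + (2354/(-205) - 216/(-16))) = 2493*(-37 + (2354*(-1/205) - 216*(-1/16))) = 2493*(-37 + (-2354/205 + 27/2)) = 2493*(-37 + 827/410) = 2493*(-14343/410) = -35757099/410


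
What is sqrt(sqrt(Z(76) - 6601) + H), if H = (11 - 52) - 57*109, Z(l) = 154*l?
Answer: sqrt(-6254 + 27*sqrt(7)) ≈ 78.629*I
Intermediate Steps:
H = -6254 (H = -41 - 6213 = -6254)
sqrt(sqrt(Z(76) - 6601) + H) = sqrt(sqrt(154*76 - 6601) - 6254) = sqrt(sqrt(11704 - 6601) - 6254) = sqrt(sqrt(5103) - 6254) = sqrt(27*sqrt(7) - 6254) = sqrt(-6254 + 27*sqrt(7))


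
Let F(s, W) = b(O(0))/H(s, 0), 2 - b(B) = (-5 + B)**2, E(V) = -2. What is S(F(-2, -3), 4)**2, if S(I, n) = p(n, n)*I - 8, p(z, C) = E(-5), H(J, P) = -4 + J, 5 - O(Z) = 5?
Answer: 2209/9 ≈ 245.44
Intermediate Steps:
O(Z) = 0 (O(Z) = 5 - 1*5 = 5 - 5 = 0)
b(B) = 2 - (-5 + B)**2
p(z, C) = -2
F(s, W) = -23/(-4 + s) (F(s, W) = (2 - (-5 + 0)**2)/(-4 + s) = (2 - 1*(-5)**2)/(-4 + s) = (2 - 1*25)/(-4 + s) = (2 - 25)/(-4 + s) = -23/(-4 + s))
S(I, n) = -8 - 2*I (S(I, n) = -2*I - 8 = -8 - 2*I)
S(F(-2, -3), 4)**2 = (-8 - (-46)/(-4 - 2))**2 = (-8 - (-46)/(-6))**2 = (-8 - (-46)*(-1)/6)**2 = (-8 - 2*23/6)**2 = (-8 - 23/3)**2 = (-47/3)**2 = 2209/9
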